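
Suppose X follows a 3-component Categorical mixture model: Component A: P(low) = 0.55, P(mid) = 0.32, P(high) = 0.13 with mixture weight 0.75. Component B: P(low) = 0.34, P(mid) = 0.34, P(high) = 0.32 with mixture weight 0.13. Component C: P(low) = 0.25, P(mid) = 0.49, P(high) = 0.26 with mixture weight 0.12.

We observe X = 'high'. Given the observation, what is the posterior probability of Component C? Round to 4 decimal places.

0.1832

By Bayes' theorem, P(k | x) = P(Z=k) f_k(x) / Σ_j P(Z=j) f_j(x).
Evaluate each component's likelihood at the observed value:
  p_A = P(high | comp) = 0.13
  p_B = P(high | comp) = 0.32
  p_C = P(high | comp) = 0.26
Prior × likelihood for each component:
  P(Z=A)·p_A = 0.75 × 0.13 = 0.0975
  P(Z=B)·p_B = 0.13 × 0.32 = 0.0416
  P(Z=C)·p_C = 0.12 × 0.26 = 0.0312
Marginal: 0.0975 + 0.0416 + 0.0312 = 0.1703
P(Component C | 'high') = 0.0312 / 0.1703 ≈ 0.1832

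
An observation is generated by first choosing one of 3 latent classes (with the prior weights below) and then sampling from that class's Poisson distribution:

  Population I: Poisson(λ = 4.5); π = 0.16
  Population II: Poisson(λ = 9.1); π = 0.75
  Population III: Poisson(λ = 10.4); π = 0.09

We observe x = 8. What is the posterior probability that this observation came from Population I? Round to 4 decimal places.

P(component k | x) = w_k·f_k(x) / marginal(x), where marginal(x) = Σ_j w_j·f_j(x).
Poisson probabilities:
  L_I = e^(−4.5)·4.5^8/8! = 0.0463292
  L_II = e^(−9.1)·9.1^8/8! = 0.130236
  L_III = e^(−10.4)·10.4^8/8! = 0.103296
Unnormalised posteriors:
  w_I·L_I = 0.16 × 0.0463292 = 0.00741267
  w_II·L_II = 0.75 × 0.130236 = 0.097677
  w_III·L_III = 0.09 × 0.103296 = 0.00929664
Denominator: 0.00741267 + 0.097677 + 0.00929664 = 0.114386
So the posterior for Population I is 0.00741267 / 0.114386 ≈ 0.0648.

0.0648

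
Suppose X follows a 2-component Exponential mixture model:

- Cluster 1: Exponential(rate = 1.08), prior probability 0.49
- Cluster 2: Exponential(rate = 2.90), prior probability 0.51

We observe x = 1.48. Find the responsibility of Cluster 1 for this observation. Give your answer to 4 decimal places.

0.8410

P(component k | x) = π_k·f_k(x) / marginal(x), where marginal(x) = Σ_j π_j·f_j(x).
Exponential densities:
  f_1 = 0.218397
  f_2 = 0.0396649
Weight by the priors:
  π_1·f_1 = 0.49 × 0.218397 = 0.107015
  π_2·f_2 = 0.51 × 0.0396649 = 0.0202291
Denominator: 0.107015 + 0.0202291 = 0.127244
Responsibility of Cluster 1: 0.107015 / 0.127244 ≈ 0.8410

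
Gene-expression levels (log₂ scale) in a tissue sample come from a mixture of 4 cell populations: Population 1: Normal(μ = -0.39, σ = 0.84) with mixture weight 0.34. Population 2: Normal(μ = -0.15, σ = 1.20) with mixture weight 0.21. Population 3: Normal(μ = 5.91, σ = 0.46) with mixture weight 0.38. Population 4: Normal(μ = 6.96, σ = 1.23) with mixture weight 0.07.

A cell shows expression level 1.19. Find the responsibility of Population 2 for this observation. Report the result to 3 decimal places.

P(component k | x) = π_k·f_k(x) / marginal(x), where marginal(x) = Σ_j π_j·f_j(x).
Normal densities:
  p_1 = (1/(0.84·√(2π)))·exp(−(1.19−-0.39)²/(2·0.84²)) = 0.474931·exp(-1.76899) = 0.0809781
  p_2 = (1/(1.20·√(2π)))·exp(−(1.19−-0.15)²/(2·1.20²)) = 0.332452·exp(-0.62347) = 0.178221
  p_3 = (1/(0.46·√(2π)))·exp(−(1.19−5.91)²/(2·0.46²)) = 0.867266·exp(-52.64272) = 1.19044e-23
  p_4 = (1/(1.23·√(2π)))·exp(−(1.19−6.96)²/(2·1.23²)) = 0.324343·exp(-11.00301) = 5.40082e-06
Multiply by the mixture weights:
  π_1·p_1 = 0.34 × 0.0809781 = 0.0275326
  π_2·p_2 = 0.21 × 0.178221 = 0.0374264
  π_3·p_3 = 0.38 × 1.19044e-23 = 4.52368e-24
  π_4·p_4 = 0.07 × 5.40082e-06 = 3.78057e-07
Evidence: 0.0275326 + 0.0374264 + 4.52368e-24 + 3.78057e-07 = 0.0649593
Responsibility of Population 2: 0.0374264 / 0.0649593 ≈ 0.576

0.576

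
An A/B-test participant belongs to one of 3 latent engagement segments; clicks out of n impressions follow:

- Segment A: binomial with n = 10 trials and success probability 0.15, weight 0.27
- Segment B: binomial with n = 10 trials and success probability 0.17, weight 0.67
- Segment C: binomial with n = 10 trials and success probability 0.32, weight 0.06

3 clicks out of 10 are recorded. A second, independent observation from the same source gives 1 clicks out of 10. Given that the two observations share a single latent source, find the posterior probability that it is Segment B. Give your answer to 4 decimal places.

0.7123

By Bayes' theorem, P(k | x) = P(Z=k) f_k(x) / Σ_j P(Z=j) f_j(x).
Since both observations come from the same component, the likelihood for component k is f_k(x₁)·f_k(x₂).
  f_A = [C(10,3)·0.15^3·0.85^7 = 120·0.003375·0.320577 = 0.129834] × [0.347425] = 0.0451075
  f_B = [C(10,3)·0.17^3·0.83^7 = 120·0.004913·0.271361 = 0.159983] × [0.317798] = 0.0508424
  f_C = [C(10,3)·0.32^3·0.68^7 = 120·0.032768·0.0672299 = 0.264359] × [0.0994787] = 0.0262981
Multiply by the mixture weights:
  P(Z=A)·f_A = 0.27 × 0.0451075 = 0.012179
  P(Z=B)·f_B = 0.67 × 0.0508424 = 0.0340644
  P(Z=C)·f_C = 0.06 × 0.0262981 = 0.00157788
Normaliser: 0.012179 + 0.0340644 + 0.00157788 = 0.0478214
Responsibility of Segment B: 0.0340644 / 0.0478214 ≈ 0.7123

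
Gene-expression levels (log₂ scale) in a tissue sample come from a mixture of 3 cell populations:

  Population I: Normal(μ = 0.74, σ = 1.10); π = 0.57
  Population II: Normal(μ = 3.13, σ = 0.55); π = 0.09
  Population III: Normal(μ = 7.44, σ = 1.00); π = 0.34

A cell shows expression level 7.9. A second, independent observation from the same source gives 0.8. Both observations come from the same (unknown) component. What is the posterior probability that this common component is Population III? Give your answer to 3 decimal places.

0.216

Posterior ∝ prior × likelihood, so P(k | x) ∝ π_k f_k(x); normalise over all components.
Since both observations come from the same component, the likelihood for component k is f_k(x₁)·f_k(x₂).
  p_I = [2.28752e-10] × [0.362136] = 8.28394e-11
  p_II = [3.36944e-17] × [9.19294e-05] = 3.0975e-21
  p_III = [0.35889] × [1.06408e-10] = 3.81889e-11
Multiply by the mixture weights:
  π_I·p_I = 0.57 × 8.28394e-11 = 4.72185e-11
  π_II·p_II = 0.09 × 3.0975e-21 = 2.78775e-22
  π_III·p_III = 0.34 × 3.81889e-11 = 1.29842e-11
Sum: 4.72185e-11 + 2.78775e-22 + 1.29842e-11 = 6.02027e-11
P(Population III | x₁, x₂) = 1.29842e-11 / 6.02027e-11 ≈ 0.216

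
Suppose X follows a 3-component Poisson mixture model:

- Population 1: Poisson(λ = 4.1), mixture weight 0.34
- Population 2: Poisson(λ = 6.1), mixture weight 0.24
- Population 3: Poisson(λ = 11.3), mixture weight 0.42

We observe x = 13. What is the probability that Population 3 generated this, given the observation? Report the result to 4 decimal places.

0.9650

Apply Bayes' rule: the posterior for each component is proportional to its prior times its likelihood at x.
Component likelihoods at x = 13:
  f_1 = 0.000246208
  f_2 = 0.00583192
  f_3 = 0.0973222
Prior × likelihood for each component:
  π_1·f_1 = 0.34 × 0.000246208 = 8.37108e-05
  π_2·f_2 = 0.24 × 0.00583192 = 0.00139966
  π_3·f_3 = 0.42 × 0.0973222 = 0.0408753
Normaliser: 8.37108e-05 + 0.00139966 + 0.0408753 = 0.0423587
P(Population 3 | x) ≈ 0.9650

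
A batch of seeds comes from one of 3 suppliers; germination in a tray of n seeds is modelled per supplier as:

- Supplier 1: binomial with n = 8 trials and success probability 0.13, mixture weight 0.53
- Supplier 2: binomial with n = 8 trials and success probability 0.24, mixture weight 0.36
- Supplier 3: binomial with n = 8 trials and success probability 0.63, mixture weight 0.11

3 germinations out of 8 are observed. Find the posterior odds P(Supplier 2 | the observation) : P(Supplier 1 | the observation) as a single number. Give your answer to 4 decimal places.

Posterior odds = (π_i f_i(x)) / (π_j f_j(x)); the normalising sum cancels.
Evaluate each component's likelihood at the observed value:
  p_1 = C(8,3)·0.13^3·0.87^5 = 56·0.002197·0.498421 = 0.0613217
  p_2 = C(8,3)·0.24^3·0.76^5 = 56·0.013824·0.253553 = 0.196286
  p_3 = C(8,3)·0.63^3·0.37^5 = 56·0.250047·0.0069344 = 0.0970998
Posterior odds = (π_2·p_2) / (π_1·p_1) = (0.36·0.196286) / (0.53·0.0613217) = 0.070663 / 0.0325005 ≈ 2.1742

2.1742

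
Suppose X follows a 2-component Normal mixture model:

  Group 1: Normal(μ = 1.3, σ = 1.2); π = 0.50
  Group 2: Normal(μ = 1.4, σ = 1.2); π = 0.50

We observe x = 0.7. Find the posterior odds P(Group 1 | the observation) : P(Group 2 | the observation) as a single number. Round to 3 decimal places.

Since P(k|x) ∝ π_k f_k(x), the posterior odds are π_i f_i(x) / (π_j f_j(x)).
Normal densities:
  f_1 = (1/(1.2·√(2π)))·exp(−(0.7−1.3)²/(2·1.2²)) = 0.332452·exp(-0.12500) = 0.293388
  f_2 = (1/(1.2·√(2π)))·exp(−(0.7−1.4)²/(2·1.2²)) = 0.332452·exp(-0.17014) = 0.280439
0.146694 / 0.14022 ≈ 1.046

1.046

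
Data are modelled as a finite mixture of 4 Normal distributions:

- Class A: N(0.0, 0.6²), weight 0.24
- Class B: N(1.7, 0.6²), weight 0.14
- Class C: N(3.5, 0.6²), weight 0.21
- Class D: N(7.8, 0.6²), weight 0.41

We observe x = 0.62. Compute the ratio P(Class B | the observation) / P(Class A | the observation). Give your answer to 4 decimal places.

0.1969

The posterior odds equal the prior odds times the likelihood ratio: (π_i/π_j)·(f_i(x)/f_j(x)).
Evaluate each component's likelihood at the observed value:
  p_A = (1/(0.6·√(2π)))·exp(−(0.62−0.0)²/(2·0.6²)) = 0.664904·exp(-0.53389) = 0.389847
  p_B = (1/(0.6·√(2π)))·exp(−(0.62−1.7)²/(2·0.6²)) = 0.664904·exp(-1.62000) = 0.131584
  p_C = (1/(0.6·√(2π)))·exp(−(0.62−3.5)²/(2·0.6²)) = 0.664904·exp(-11.52000) = 6.60217e-06
  p_D = (1/(0.6·√(2π)))·exp(−(0.62−7.8)²/(2·0.6²)) = 0.664904·exp(-71.60056) = 5.33375e-32
Posterior odds = (π_B·p_B) / (π_A·p_A) = (0.14·0.131584) / (0.24·0.389847) = 0.0184217 / 0.0935632 ≈ 0.1969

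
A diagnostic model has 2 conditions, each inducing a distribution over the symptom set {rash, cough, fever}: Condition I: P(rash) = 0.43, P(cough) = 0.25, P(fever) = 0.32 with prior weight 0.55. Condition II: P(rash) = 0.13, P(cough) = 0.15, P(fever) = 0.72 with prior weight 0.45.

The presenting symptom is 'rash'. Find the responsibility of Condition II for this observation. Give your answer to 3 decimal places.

Posterior ∝ prior × likelihood, so P(k | x) ∝ π_k f_k(x); normalise over all components.
Categorical probabilities:
  p_I = P(rash | comp) = 0.43
  p_II = P(rash | comp) = 0.13
Weight by the priors:
  π_I·p_I = 0.55 × 0.43 = 0.2365
  π_II·p_II = 0.45 × 0.13 = 0.0585
Normaliser: 0.2365 + 0.0585 = 0.295
P(Condition II | 'rash') = 0.0585 / 0.295 ≈ 0.198

0.198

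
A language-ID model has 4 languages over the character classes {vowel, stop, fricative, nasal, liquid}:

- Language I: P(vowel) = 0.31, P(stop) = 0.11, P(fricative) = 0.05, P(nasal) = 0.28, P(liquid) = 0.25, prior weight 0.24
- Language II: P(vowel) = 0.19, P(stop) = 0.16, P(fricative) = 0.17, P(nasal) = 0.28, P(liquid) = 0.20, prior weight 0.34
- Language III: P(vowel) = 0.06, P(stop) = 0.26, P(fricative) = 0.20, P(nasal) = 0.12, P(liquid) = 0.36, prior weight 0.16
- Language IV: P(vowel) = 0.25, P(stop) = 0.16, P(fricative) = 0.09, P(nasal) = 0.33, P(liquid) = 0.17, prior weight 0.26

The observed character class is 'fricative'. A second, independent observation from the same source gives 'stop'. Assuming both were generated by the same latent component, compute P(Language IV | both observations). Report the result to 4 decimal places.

The responsibility of component k is w_k f_k(x) divided by Σ_j w_j f_j(x).
Since both observations come from the same component, the likelihood for component k is f_k(x₁)·f_k(x₂).
  p_I = [0.05] × [0.11] = 0.0055
  p_II = [0.17] × [0.16] = 0.0272
  p_III = [0.2] × [0.26] = 0.052
  p_IV = [0.09] × [0.16] = 0.0144
Multiply by the mixture weights:
  w_I·p_I = 0.24 × 0.0055 = 0.00132
  w_II·p_II = 0.34 × 0.0272 = 0.009248
  w_III·p_III = 0.16 × 0.052 = 0.00832
  w_IV·p_IV = 0.26 × 0.0144 = 0.003744
Evidence: 0.00132 + 0.009248 + 0.00832 + 0.003744 = 0.022632
Responsibility of Language IV: 0.003744 / 0.022632 ≈ 0.1654

0.1654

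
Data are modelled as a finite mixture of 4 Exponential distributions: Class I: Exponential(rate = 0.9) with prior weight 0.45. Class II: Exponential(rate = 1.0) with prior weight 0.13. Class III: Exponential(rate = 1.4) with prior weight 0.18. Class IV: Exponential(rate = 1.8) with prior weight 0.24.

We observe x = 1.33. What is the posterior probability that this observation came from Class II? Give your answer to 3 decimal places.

0.146

P(component k | x) = π_k·f_k(x) / marginal(x), where marginal(x) = Σ_j π_j·f_j(x).
Component likelihoods at x = 1.33:
  L_I = 0.271889
  L_II = 0.264477
  L_III = 0.217506
  L_IV = 0.164275
Weight by the priors:
  π_I·L_I = 0.45 × 0.271889 = 0.12235
  π_II·L_II = 0.13 × 0.264477 = 0.034382
  π_III·L_III = 0.18 × 0.217506 = 0.0391511
  π_IV·L_IV = 0.24 × 0.164275 = 0.039426
Denominator: 0.12235 + 0.034382 + 0.0391511 + 0.039426 = 0.235309
Responsibility of Class II: 0.034382 / 0.235309 ≈ 0.146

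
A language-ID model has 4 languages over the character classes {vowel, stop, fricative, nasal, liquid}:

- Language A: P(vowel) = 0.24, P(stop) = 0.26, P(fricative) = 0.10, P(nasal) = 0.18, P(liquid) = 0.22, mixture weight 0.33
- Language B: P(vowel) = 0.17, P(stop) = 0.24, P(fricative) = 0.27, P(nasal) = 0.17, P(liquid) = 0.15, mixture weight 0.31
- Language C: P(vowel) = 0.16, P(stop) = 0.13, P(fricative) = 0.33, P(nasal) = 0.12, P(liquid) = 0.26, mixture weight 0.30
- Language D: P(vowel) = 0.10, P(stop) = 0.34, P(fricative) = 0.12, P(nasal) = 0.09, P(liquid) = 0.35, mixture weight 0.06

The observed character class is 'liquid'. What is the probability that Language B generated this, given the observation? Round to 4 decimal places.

Posterior ∝ prior × likelihood, so P(k | x) ∝ π_k f_k(x); normalise over all components.
Evaluate each component's likelihood at the observed value:
  f_A = P(liquid | comp) = 0.22
  f_B = P(liquid | comp) = 0.15
  f_C = P(liquid | comp) = 0.26
  f_D = P(liquid | comp) = 0.35
Multiply by the mixture weights:
  π_A·f_A = 0.33 × 0.22 = 0.0726
  π_B·f_B = 0.31 × 0.15 = 0.0465
  π_C·f_C = 0.30 × 0.26 = 0.078
  π_D·f_D = 0.06 × 0.35 = 0.021
Marginal: 0.0726 + 0.0465 + 0.078 + 0.021 = 0.2181
So the posterior for Language B is 0.0465 / 0.2181 ≈ 0.2132.

0.2132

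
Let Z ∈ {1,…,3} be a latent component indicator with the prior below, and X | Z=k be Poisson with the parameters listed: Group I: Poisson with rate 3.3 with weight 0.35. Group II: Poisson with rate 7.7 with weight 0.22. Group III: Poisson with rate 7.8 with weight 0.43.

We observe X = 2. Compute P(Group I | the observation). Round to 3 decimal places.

0.894

Posterior ∝ prior × likelihood, so P(k | x) ∝ w_k f_k(x); normalise over all components.
Component likelihoods at x = 2:
  f_I = 0.200829
  f_II = 0.0134241
  f_III = 0.0124641
Multiply by the mixture weights:
  w_I·f_I = 0.35 × 0.200829 = 0.0702901
  w_II·f_II = 0.22 × 0.0134241 = 0.00295329
  w_III·f_III = 0.43 × 0.0124641 = 0.00535958
Evidence: 0.0702901 + 0.00295329 + 0.00535958 = 0.078603
P(Group I | x) ≈ 0.894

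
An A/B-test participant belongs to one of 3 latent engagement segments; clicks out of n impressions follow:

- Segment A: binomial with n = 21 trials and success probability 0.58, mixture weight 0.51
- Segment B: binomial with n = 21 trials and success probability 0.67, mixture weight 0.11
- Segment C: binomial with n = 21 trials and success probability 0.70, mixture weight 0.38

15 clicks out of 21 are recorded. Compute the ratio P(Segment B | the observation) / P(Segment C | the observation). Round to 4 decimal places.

Posterior odds = (π_i f_i(x)) / (π_j f_j(x)); the normalising sum cancels.
Binomial probabilities:
  f_A = 0.0842224
  f_B = 0.172472
  f_C = 0.187806
0.0189719 / 0.0713664 ≈ 0.2658

0.2658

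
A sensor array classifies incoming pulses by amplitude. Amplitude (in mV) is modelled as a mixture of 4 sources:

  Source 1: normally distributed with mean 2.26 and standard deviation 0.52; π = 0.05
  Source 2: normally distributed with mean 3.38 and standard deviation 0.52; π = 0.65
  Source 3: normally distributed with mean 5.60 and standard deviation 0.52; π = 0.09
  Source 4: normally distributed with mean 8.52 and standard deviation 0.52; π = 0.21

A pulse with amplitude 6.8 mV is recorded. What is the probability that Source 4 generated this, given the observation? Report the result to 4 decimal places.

Apply Bayes' rule: the posterior for each component is proportional to its prior times its likelihood at x.
Normal densities:
  f_1 = 2.15065e-17
  f_2 = 3.10459e-10
  f_3 = 0.0535182
  f_4 = 0.00322951
Unnormalised posteriors:
  w_1·f_1 = 0.05 × 2.15065e-17 = 1.07532e-18
  w_2·f_2 = 0.65 × 3.10459e-10 = 2.01798e-10
  w_3·f_3 = 0.09 × 0.0535182 = 0.00481664
  w_4·f_4 = 0.21 × 0.00322951 = 0.000678196
Normaliser: 1.07532e-18 + 2.01798e-10 + 0.00481664 + 0.000678196 = 0.00549483
P(Source 4 | 6.8 mV) = 0.000678196 / 0.00549483 ≈ 0.1234

0.1234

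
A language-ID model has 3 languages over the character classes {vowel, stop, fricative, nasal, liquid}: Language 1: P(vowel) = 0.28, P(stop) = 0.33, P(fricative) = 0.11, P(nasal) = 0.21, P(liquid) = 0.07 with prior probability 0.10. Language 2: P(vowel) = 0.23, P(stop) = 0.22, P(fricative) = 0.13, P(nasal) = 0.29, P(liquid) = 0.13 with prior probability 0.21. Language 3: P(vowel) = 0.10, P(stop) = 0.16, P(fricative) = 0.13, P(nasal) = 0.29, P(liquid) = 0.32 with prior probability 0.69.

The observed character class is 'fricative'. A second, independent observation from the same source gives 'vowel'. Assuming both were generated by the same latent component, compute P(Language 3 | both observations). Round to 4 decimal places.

Posterior ∝ prior × likelihood, so P(k | x) ∝ π_k f_k(x); normalise over all components.
Since both observations come from the same component, the likelihood for component k is f_k(x₁)·f_k(x₂).
  p_1 = [P(fricative | comp) = 0.11] × [0.28] = 0.0308
  p_2 = [P(fricative | comp) = 0.13] × [0.23] = 0.0299
  p_3 = [P(fricative | comp) = 0.13] × [0.1] = 0.013
Prior × likelihood for each component:
  π_1·p_1 = 0.10 × 0.0308 = 0.00308
  π_2·p_2 = 0.21 × 0.0299 = 0.006279
  π_3·p_3 = 0.69 × 0.013 = 0.00897
Sum: 0.00308 + 0.006279 + 0.00897 = 0.018329
Responsibility of Language 3: 0.00897 / 0.018329 ≈ 0.4894

0.4894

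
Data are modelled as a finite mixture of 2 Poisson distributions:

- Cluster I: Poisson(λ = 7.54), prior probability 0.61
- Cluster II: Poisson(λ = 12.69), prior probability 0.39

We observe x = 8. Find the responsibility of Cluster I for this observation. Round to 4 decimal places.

0.8073

By Bayes' theorem, P(k | x) = w_k f_k(x) / Σ_j w_j f_j(x).
Evaluate each component's likelihood at the observed value:
  L_I = e^(−7.54)·7.54^8/8! = 0.13768
  L_II = e^(−12.69)·12.69^8/8! = 0.0514015
Prior × likelihood for each component:
  w_I·L_I = 0.61 × 0.13768 = 0.0839846
  w_II·L_II = 0.39 × 0.0514015 = 0.0200466
Normaliser: 0.0839846 + 0.0200466 = 0.104031
P(Cluster I | x) ≈ 0.8073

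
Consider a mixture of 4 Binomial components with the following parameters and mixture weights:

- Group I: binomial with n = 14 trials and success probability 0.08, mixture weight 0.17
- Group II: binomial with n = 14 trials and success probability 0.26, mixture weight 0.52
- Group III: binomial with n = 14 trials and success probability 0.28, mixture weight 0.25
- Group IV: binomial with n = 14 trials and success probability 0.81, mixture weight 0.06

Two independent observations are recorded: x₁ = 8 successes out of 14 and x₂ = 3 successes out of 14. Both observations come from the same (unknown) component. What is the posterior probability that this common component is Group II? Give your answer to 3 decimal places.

0.595

Posterior ∝ prior × likelihood, so P(k | x) ∝ π_k f_k(x); normalise over all components.
Since both observations come from the same component, the likelihood for component k is f_k(x₁)·f_k(x₂).
  p_I = [C(14,8)·0.08^8·0.92^6 = 3003·1.67772e-09·0.606355 = 3.05494e-06] × [0.0744796] = 2.27531e-07
  p_II = [C(14,8)·0.26^8·0.74^6 = 3003·2.08827e-05·0.164206 = 0.0102975] × [0.233115] = 0.00240051
  p_III = [C(14,8)·0.28^8·0.72^6 = 3003·3.77802e-05·0.139314 = 0.0158057] × [0.215394] = 0.00340445
  p_IV = [C(14,8)·0.81^8·0.19^6 = 3003·0.185302·4.70459e-05 = 0.0261792] × [2.25344e-06] = 5.89934e-08
Weight by the priors:
  π_I·p_I = 0.17 × 2.27531e-07 = 3.86802e-08
  π_II·p_II = 0.52 × 0.00240051 = 0.00124826
  π_III·p_III = 0.25 × 0.00340445 = 0.000851114
  π_IV·p_IV = 0.06 × 5.89934e-08 = 3.5396e-09
Evidence: 3.86802e-08 + 0.00124826 + 0.000851114 + 3.5396e-09 = 0.00209942
P(Group II | x) ≈ 0.595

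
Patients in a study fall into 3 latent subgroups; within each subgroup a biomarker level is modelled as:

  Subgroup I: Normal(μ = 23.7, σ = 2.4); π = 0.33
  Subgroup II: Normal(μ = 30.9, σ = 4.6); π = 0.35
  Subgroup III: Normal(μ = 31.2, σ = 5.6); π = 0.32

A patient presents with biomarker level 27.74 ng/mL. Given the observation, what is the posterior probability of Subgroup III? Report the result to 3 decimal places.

Apply Bayes' rule: the posterior for each component is proportional to its prior times its likelihood at x.
Evaluate each component's likelihood at the observed value:
  L_I = (1/(2.4·√(2π)))·exp(−(27.74−23.7)²/(2·2.4²)) = 0.166226·exp(-1.41681) = 0.0403077
  L_II = (1/(4.6·√(2π)))·exp(−(27.74−30.9)²/(2·4.6²)) = 0.086727·exp(-0.23595) = 0.0684981
  L_III = (1/(5.6·√(2π)))·exp(−(27.74−31.2)²/(2·5.6²)) = 0.071240·exp(-0.19087) = 0.0588609
Unnormalised posteriors:
  π_I·L_I = 0.33 × 0.0403077 = 0.0133015
  π_II·L_II = 0.35 × 0.0684981 = 0.0239743
  π_III·L_III = 0.32 × 0.0588609 = 0.0188355
Denominator: 0.0133015 + 0.0239743 + 0.0188355 = 0.0561113
P(Subgroup III | x) ≈ 0.336

0.336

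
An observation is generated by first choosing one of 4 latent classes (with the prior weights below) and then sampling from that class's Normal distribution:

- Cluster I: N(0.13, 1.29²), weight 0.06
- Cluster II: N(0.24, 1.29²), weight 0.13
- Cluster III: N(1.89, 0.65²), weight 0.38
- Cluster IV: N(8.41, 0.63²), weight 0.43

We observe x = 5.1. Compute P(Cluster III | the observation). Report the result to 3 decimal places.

Apply Bayes' rule: the posterior for each component is proportional to its prior times its likelihood at x.
Component likelihoods at x = 5.1:
  f_I = 0.000184977
  f_II = 0.000255985
  f_III = 3.10543e-06
  f_IV = 6.41797e-07
Unnormalised posteriors:
  π_I·f_I = 0.06 × 0.000184977 = 1.10986e-05
  π_II·f_II = 0.13 × 0.000255985 = 3.32781e-05
  π_III·f_III = 0.38 × 3.10543e-06 = 1.18007e-06
  π_IV·f_IV = 0.43 × 6.41797e-07 = 2.75973e-07
Normaliser: 1.10986e-05 + 3.32781e-05 + 1.18007e-06 + 2.75973e-07 = 4.58328e-05
P(Cluster III | x) ≈ 0.026

0.026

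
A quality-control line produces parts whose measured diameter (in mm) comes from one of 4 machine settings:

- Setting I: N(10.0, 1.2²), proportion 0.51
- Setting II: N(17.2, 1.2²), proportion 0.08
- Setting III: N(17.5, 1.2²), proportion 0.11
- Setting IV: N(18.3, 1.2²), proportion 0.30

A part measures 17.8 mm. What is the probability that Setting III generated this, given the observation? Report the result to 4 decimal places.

Apply Bayes' rule: the posterior for each component is proportional to its prior times its likelihood at x.
Evaluate each component's likelihood at the observed value:
  L_I = (1/(1.2·√(2π)))·exp(−(17.8−10.0)²/(2·1.2²)) = 0.332452·exp(-21.12500) = 2.22463e-10
  L_II = (1/(1.2·√(2π)))·exp(−(17.8−17.2)²/(2·1.2²)) = 0.332452·exp(-0.12500) = 0.293388
  L_III = (1/(1.2·√(2π)))·exp(−(17.8−17.5)²/(2·1.2²)) = 0.332452·exp(-0.03125) = 0.322223
  L_IV = (1/(1.2·√(2π)))·exp(−(17.8−18.3)²/(2·1.2²)) = 0.332452·exp(-0.08681) = 0.30481
Multiply by the mixture weights:
  π_I·L_I = 0.51 × 2.22463e-10 = 1.13456e-10
  π_II·L_II = 0.08 × 0.293388 = 0.023471
  π_III·L_III = 0.11 × 0.322223 = 0.0354446
  π_IV·L_IV = 0.30 × 0.30481 = 0.0914431
Denominator: 1.13456e-10 + 0.023471 + 0.0354446 + 0.0914431 = 0.150359
P(Setting III | data) = 0.0354446 / 0.150359 ≈ 0.2357

0.2357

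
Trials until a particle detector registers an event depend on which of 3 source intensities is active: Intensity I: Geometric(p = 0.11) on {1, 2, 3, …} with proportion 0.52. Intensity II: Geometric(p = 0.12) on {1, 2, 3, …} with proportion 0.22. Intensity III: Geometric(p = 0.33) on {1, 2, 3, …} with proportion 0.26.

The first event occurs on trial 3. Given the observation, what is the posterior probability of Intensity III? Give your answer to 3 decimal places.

Apply Bayes' rule: the posterior for each component is proportional to its prior times its likelihood at x.
Evaluate each component's likelihood at the observed value:
  f_I = 0.11·(1−0.11)^2 = 0.11·0.7921 = 0.087131
  f_II = 0.12·(1−0.12)^2 = 0.12·0.7744 = 0.092928
  f_III = 0.33·(1−0.33)^2 = 0.33·0.4489 = 0.148137
Prior × likelihood for each component:
  P(Z=I)·f_I = 0.52 × 0.087131 = 0.0453081
  P(Z=II)·f_II = 0.22 × 0.092928 = 0.0204442
  P(Z=III)·f_III = 0.26 × 0.148137 = 0.0385156
Evidence: 0.0453081 + 0.0204442 + 0.0385156 = 0.104268
So the posterior for Intensity III is 0.0385156 / 0.104268 ≈ 0.369.

0.369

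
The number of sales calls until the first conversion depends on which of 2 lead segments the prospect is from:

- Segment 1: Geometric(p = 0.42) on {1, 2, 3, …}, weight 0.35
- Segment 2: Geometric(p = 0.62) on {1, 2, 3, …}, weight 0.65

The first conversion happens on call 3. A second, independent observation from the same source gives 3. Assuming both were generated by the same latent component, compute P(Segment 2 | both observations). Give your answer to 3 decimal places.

0.427

The responsibility of component k is P(Z=k) f_k(x) divided by Σ_j P(Z=j) f_j(x).
Since both observations come from the same component, the likelihood for component k is f_k(x₁)·f_k(x₂).
  L_1 = [0.42·(1−0.42)^2 = 0.42·0.3364 = 0.141288] × [0.141288] = 0.0199623
  L_2 = [0.62·(1−0.62)^2 = 0.62·0.1444 = 0.089528] × [0.089528] = 0.00801526
Unnormalised posteriors:
  P(Z=1)·L_1 = 0.35 × 0.0199623 = 0.0069868
  P(Z=2)·L_2 = 0.65 × 0.00801526 = 0.00520992
Marginal: 0.0069868 + 0.00520992 = 0.0121967
P(Segment 2 | data) ≈ 0.427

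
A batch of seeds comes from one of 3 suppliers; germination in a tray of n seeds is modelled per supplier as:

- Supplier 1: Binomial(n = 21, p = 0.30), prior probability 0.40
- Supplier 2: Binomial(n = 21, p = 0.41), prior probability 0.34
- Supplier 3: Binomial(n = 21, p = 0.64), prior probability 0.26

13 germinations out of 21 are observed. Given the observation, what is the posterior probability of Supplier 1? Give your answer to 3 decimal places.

0.014

The responsibility of component k is π_k f_k(x) divided by Σ_j π_j f_j(x).
Component likelihoods at x = 13 germinations out of 21:
  f_1 = C(21,13)·0.30^13·0.70^8 = 203490·1.59432e-07·0.057648 = 0.00187027
  f_2 = C(21,13)·0.41^13·0.59^8 = 203490·9.25103e-06·0.014683 = 0.0276407
  f_3 = C(21,13)·0.64^13·0.36^8 = 203490·0.00302231·0.000282111 = 0.173501
Weight by the priors:
  π_1·f_1 = 0.40 × 0.00187027 = 0.000748107
  π_2·f_2 = 0.34 × 0.0276407 = 0.00939784
  π_3·f_3 = 0.26 × 0.173501 = 0.0451103
Sum: 0.000748107 + 0.00939784 + 0.0451103 = 0.0552563
Responsibility of Supplier 1: 0.000748107 / 0.0552563 ≈ 0.014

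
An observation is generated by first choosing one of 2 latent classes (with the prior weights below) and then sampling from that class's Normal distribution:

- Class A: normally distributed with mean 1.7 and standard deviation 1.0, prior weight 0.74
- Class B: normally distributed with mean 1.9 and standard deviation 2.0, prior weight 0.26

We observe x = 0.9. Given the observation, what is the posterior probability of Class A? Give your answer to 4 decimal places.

0.8241

P(component k | x) = w_k·f_k(x) / marginal(x), where marginal(x) = Σ_j w_j·f_j(x).
Component likelihoods at x = 0.9:
  f_A = 0.289692
  f_B = 0.176033
Prior × likelihood for each component:
  w_A·f_A = 0.74 × 0.289692 = 0.214372
  w_B·f_B = 0.26 × 0.176033 = 0.0457685
Normaliser: 0.214372 + 0.0457685 = 0.26014
So the posterior for Class A is 0.214372 / 0.26014 ≈ 0.8241.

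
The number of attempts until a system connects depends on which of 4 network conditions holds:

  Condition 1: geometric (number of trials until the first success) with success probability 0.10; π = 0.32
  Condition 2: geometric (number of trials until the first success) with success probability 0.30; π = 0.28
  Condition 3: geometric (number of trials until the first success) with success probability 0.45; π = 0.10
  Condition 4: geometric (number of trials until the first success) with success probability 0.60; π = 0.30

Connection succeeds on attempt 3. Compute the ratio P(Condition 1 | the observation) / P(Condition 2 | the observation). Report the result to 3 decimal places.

Posterior odds = (P(Z=i) f_i(x)) / (P(Z=j) f_j(x)); the normalising sum cancels.
Component likelihoods at x = 3:
  f_1 = 0.10·(1−0.10)^2 = 0.10·0.81 = 0.081
  f_2 = 0.30·(1−0.30)^2 = 0.30·0.49 = 0.147
  f_3 = 0.45·(1−0.45)^2 = 0.45·0.3025 = 0.136125
  f_4 = 0.60·(1−0.60)^2 = 0.60·0.16 = 0.096
Odds = (0.32/0.28) × (0.081/0.147) = 1.14286 × 0.55102 ≈ 0.630

0.630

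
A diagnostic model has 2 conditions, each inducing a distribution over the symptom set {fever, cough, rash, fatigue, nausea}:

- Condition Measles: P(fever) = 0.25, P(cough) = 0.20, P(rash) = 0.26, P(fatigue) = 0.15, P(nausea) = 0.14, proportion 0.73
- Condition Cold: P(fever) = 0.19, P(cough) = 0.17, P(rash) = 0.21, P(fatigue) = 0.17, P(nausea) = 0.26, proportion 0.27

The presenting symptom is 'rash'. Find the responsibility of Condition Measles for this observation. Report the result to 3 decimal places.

P(component k | x) = P(Z=k)·f_k(x) / marginal(x), where marginal(x) = Σ_j P(Z=j)·f_j(x).
Component likelihoods at x = 'rash':
  f_Measles = P(rash | comp) = 0.26
  f_Cold = P(rash | comp) = 0.21
Prior × likelihood for each component:
  P(Z=Measles)·f_Measles = 0.73 × 0.26 = 0.1898
  P(Z=Cold)·f_Cold = 0.27 × 0.21 = 0.0567
Denominator: 0.1898 + 0.0567 = 0.2465
Responsibility of Condition Measles: 0.1898 / 0.2465 ≈ 0.770

0.770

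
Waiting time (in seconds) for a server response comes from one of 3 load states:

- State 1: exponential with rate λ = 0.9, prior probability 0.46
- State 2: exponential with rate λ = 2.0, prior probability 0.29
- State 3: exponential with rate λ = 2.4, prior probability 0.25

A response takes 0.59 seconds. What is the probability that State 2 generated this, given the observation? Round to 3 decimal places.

0.314

Posterior ∝ prior × likelihood, so P(k | x) ∝ P(Z=k) f_k(x); normalise over all components.
Component likelihoods at x = 0.59 seconds:
  p_1 = 0.9·e^(−0.9·0.59) = 0.9·e^(−0.5310) = 0.529215
  p_2 = 2.0·e^(−2.0·0.59) = 2.0·e^(−1.1800) = 0.614557
  p_3 = 2.4·e^(−2.4·0.59) = 2.4·e^(−1.4160) = 0.582439
Unnormalised posteriors:
  P(Z=1)·p_1 = 0.46 × 0.529215 = 0.243439
  P(Z=2)·p_2 = 0.29 × 0.614557 = 0.178222
  P(Z=3)·p_3 = 0.25 × 0.582439 = 0.14561
Evidence: 0.243439 + 0.178222 + 0.14561 = 0.56727
P(State 2 | 0.59 seconds) ≈ 0.314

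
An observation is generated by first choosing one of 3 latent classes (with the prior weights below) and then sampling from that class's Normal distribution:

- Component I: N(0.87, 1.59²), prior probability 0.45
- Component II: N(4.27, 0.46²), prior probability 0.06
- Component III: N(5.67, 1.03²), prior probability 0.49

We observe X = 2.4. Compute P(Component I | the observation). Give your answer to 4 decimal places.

The responsibility of component k is P(Z=k) f_k(x) divided by Σ_j P(Z=j) f_j(x).
Component likelihoods at x = 2.4:
  p_I = (1/(1.59·√(2π)))·exp(−(2.4−0.87)²/(2·1.59²)) = 0.250907·exp(-0.46298) = 0.157923
  p_II = (1/(0.46·√(2π)))·exp(−(2.4−4.27)²/(2·0.46²)) = 0.867266·exp(-8.26300) = 0.000223655
  p_III = (1/(1.03·√(2π)))·exp(−(2.4−5.67)²/(2·1.03²)) = 0.387323·exp(-5.03954) = 0.00250858
Multiply by the mixture weights:
  P(Z=I)·p_I = 0.45 × 0.157923 = 0.0710653
  P(Z=II)·p_II = 0.06 × 0.000223655 = 1.34193e-05
  P(Z=III)·p_III = 0.49 × 0.00250858 = 0.0012292
Denominator: 0.0710653 + 1.34193e-05 + 0.0012292 = 0.0723079
Responsibility of Component I: 0.0710653 / 0.0723079 ≈ 0.9828

0.9828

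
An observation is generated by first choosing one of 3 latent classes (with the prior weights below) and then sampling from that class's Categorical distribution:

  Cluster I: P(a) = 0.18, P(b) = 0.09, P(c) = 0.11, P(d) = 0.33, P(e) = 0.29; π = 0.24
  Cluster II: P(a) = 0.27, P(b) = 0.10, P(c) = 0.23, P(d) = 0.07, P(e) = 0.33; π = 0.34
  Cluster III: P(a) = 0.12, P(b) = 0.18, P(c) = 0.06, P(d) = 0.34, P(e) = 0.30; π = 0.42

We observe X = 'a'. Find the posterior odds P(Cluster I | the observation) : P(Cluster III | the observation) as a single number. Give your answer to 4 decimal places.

Posterior odds = (π_i f_i(x)) / (π_j f_j(x)); the normalising sum cancels.
Component likelihoods at x = 'a':
  L_I = 0.18
  L_II = 0.27
  L_III = 0.12
Posterior odds = (π_I·L_I) / (π_III·L_III) = (0.24·0.18) / (0.42·0.12) = 0.0432 / 0.0504 ≈ 0.8571

0.8571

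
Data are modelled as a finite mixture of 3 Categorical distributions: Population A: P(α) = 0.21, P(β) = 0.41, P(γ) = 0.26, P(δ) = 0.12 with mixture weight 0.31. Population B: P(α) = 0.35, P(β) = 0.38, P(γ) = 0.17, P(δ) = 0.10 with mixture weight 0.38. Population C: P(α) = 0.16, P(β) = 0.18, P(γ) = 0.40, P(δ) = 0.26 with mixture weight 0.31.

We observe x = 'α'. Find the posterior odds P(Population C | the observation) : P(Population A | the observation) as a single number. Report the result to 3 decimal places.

0.762

Only the two components matter; the odds are (π_i f_i(x)) / (π_j f_j(x)).
Evaluate each component's likelihood at the observed value:
  L_A = P(α | comp) = 0.21
  L_B = P(α | comp) = 0.35
  L_C = P(α | comp) = 0.16
0.0496 / 0.0651 ≈ 0.762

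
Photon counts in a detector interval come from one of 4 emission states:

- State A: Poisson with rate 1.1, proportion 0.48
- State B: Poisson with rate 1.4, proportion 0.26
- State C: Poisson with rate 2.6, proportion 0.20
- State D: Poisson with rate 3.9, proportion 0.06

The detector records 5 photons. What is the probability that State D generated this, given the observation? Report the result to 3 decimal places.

0.316

The responsibility of component k is π_k f_k(x) divided by Σ_j π_j f_j(x).
Poisson probabilities:
  L_A = e^(−1.1)·1.1^5/5! = 0.00446744
  L_B = e^(−1.4)·1.4^5/5! = 0.0110521
  L_C = e^(−2.6)·2.6^5/5! = 0.0735394
  L_D = e^(−3.9)·3.9^5/5! = 0.152193
Multiply by the mixture weights:
  π_A·L_A = 0.48 × 0.00446744 = 0.00214437
  π_B·L_B = 0.26 × 0.0110521 = 0.00287356
  π_C·L_C = 0.20 × 0.0735394 = 0.0147079
  π_D·L_D = 0.06 × 0.152193 = 0.00913155
Sum: 0.00214437 + 0.00287356 + 0.0147079 + 0.00913155 = 0.0288574
P(State D | the observation) = 0.00913155 / 0.0288574 ≈ 0.316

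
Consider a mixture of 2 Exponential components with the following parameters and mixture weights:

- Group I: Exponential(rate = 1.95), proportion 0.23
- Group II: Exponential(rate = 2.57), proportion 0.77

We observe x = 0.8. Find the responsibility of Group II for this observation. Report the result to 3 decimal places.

0.729

P(component k | x) = w_k·f_k(x) / marginal(x), where marginal(x) = Σ_j w_j·f_j(x).
Exponential densities:
  f_I = 0.409765
  f_II = 0.32887
Prior × likelihood for each component:
  w_I·f_I = 0.23 × 0.409765 = 0.094246
  w_II·f_II = 0.77 × 0.32887 = 0.25323
Evidence: 0.094246 + 0.25323 = 0.347476
Responsibility of Group II: 0.25323 / 0.347476 ≈ 0.729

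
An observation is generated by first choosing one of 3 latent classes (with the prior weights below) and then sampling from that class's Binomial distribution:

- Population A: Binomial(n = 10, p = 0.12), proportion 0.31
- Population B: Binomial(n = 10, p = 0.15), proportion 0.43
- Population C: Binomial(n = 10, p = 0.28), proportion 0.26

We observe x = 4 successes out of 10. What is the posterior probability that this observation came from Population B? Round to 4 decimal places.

The responsibility of component k is π_k f_k(x) divided by Σ_j π_j f_j(x).
Binomial probabilities:
  p_A = C(10,4)·0.12^4·0.88^6 = 210·0.00020736·0.464404 = 0.0202228
  p_B = C(10,4)·0.15^4·0.85^6 = 210·0.00050625·0.37715 = 0.0400957
  p_C = C(10,4)·0.28^4·0.72^6 = 210·0.00614656·0.139314 = 0.179823
Prior × likelihood for each component:
  π_A·p_A = 0.31 × 0.0202228 = 0.00626905
  π_B·p_B = 0.43 × 0.0400957 = 0.0172412
  π_C·p_C = 0.26 × 0.179823 = 0.0467541
Evidence: 0.00626905 + 0.0172412 + 0.0467541 = 0.0702643
Responsibility of Population B: 0.0172412 / 0.0702643 ≈ 0.2454

0.2454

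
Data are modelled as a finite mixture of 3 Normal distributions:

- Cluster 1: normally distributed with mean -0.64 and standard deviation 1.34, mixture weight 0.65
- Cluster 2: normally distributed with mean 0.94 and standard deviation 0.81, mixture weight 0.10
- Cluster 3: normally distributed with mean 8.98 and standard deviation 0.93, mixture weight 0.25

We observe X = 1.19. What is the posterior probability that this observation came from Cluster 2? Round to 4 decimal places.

0.3814

By Bayes' theorem, P(k | x) = P(Z=k) f_k(x) / Σ_j P(Z=j) f_j(x).
Evaluate each component's likelihood at the observed value:
  L_1 = (1/(1.34·√(2π)))·exp(−(1.19−-0.64)²/(2·1.34²)) = 0.297718·exp(-0.93253) = 0.117169
  L_2 = (1/(0.81·√(2π)))·exp(−(1.19−0.94)²/(2·0.81²)) = 0.492521·exp(-0.04763) = 0.469612
  L_3 = (1/(0.93·√(2π)))·exp(−(1.19−8.98)²/(2·0.93²)) = 0.428970·exp(-35.08157) = 2.49284e-16
Multiply by the mixture weights:
  P(Z=1)·L_1 = 0.65 × 0.117169 = 0.0761599
  P(Z=2)·L_2 = 0.10 × 0.469612 = 0.0469612
  P(Z=3)·L_3 = 0.25 × 2.49284e-16 = 6.23211e-17
Normaliser: 0.0761599 + 0.0469612 + 6.23211e-17 = 0.123121
P(Cluster 2 | x) ≈ 0.3814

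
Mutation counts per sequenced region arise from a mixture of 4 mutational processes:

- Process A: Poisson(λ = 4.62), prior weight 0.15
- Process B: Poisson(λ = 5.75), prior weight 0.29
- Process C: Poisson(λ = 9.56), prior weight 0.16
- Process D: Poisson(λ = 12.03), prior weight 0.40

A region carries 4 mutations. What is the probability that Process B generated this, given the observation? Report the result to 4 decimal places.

0.5524

P(component k | x) = π_k·f_k(x) / marginal(x), where marginal(x) = Σ_j π_j·f_j(x).
Component likelihoods at x = 4 mutations:
  p_A = 0.187032
  p_B = 0.144966
  p_C = 0.0245338
  p_D = 0.00520342
Weight by the priors:
  π_A·p_A = 0.15 × 0.187032 = 0.0280548
  π_B·p_B = 0.29 × 0.144966 = 0.0420402
  π_C·p_C = 0.16 × 0.0245338 = 0.00392541
  π_D·p_D = 0.40 × 0.00520342 = 0.00208137
Marginal: 0.0280548 + 0.0420402 + 0.00392541 + 0.00208137 = 0.0761018
P(Process B | the observation) ≈ 0.5524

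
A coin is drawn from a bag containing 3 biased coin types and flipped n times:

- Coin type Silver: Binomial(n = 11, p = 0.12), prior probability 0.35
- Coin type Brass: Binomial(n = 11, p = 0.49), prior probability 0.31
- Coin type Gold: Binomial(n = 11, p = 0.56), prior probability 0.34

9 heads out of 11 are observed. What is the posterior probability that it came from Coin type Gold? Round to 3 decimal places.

The responsibility of component k is π_k f_k(x) divided by Σ_j π_j f_j(x).
Binomial probabilities:
  L_Silver = C(11,9)·0.12^9·0.88^2 = 55·5.15978e-09·0.7744 = 2.19765e-07
  L_Brass = C(11,9)·0.49^9·0.51^2 = 55·0.00162841·0.2601 = 0.0232953
  L_Gold = C(11,9)·0.56^9·0.44^2 = 55·0.00541617·0.1936 = 0.0576714
Prior × likelihood for each component:
  π_Silver·L_Silver = 0.35 × 2.19765e-07 = 7.69179e-08
  π_Brass·L_Brass = 0.31 × 0.0232953 = 0.00722153
  π_Gold·L_Gold = 0.34 × 0.0576714 = 0.0196083
Marginal: 7.69179e-08 + 0.00722153 + 0.0196083 = 0.0268299
P(Coin type Gold | the observation) = 0.0196083 / 0.0268299 ≈ 0.731

0.731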